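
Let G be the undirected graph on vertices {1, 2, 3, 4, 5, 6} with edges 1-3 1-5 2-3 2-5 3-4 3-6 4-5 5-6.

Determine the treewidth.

A width-2 tree decomposition is:
Bags: B1 = {3, 5, 6}  B2 = {2, 3, 5}  B3 = {3, 4, 5}  B4 = {1, 3, 5}
Tree: B1–B2, B2–B3, B3–B4
Every bag has size at most 3, so the width is 3 − 1 = 2 and tw(G) ≤ 2. The edges 6–3–2–5–6 form a cycle, so G is not a tree and its treewidth is at least 2. The upper and lower bounds meet at 2, so that is the treewidth.

2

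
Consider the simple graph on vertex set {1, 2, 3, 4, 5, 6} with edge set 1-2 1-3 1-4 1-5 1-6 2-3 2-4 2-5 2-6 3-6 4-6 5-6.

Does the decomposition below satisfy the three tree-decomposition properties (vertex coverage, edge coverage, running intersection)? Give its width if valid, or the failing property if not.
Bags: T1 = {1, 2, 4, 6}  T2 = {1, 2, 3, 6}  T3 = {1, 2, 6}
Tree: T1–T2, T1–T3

A tree decomposition must satisfy three properties: every vertex lies in some bag; for every edge, both endpoints lie together in some bag; and for every vertex, the bags containing it form a connected subtree. Here vertex 5 appears in no bag, so the decomposition is invalid.

No — vertex 5 appears in no bag.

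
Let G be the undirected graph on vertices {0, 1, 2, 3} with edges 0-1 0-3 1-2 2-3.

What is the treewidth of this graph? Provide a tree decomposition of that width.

Treewidth 2.
Bags: B1 = {0, 1, 3}  B2 = {1, 2, 3}
Tree: B1–B2

Every bag has size at most 3, so the width is 3 − 1 = 2 and tw(G) ≤ 2. Since 1–0–3–2–1 is a cycle in G, G is not acyclic. Forests are exactly the graphs of treewidth ≤ 1, so tw(G) ≥ 2. Therefore the treewidth is 2.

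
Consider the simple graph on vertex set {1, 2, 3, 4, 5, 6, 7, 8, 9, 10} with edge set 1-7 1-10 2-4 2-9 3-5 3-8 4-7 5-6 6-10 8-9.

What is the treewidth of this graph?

A width-2 tree decomposition is:
Bags: B1 = {1, 7, 10}  B2 = {6, 7, 10}  B3 = {5, 6, 7}  B4 = {3, 5, 7}  B5 = {3, 7, 8}  B6 = {7, 8, 9}  B7 = {2, 7, 9}  B8 = {2, 4, 7}
Tree: B1–B2, B2–B3, B3–B4, B4–B5, B5–B6, B6–B7, B7–B8
Each bag holds 3 vertices, so the decomposition has width 2, which upper-bounds the treewidth. For the lower bound, G contains the cycle 7–1–10–6–5–3–8–9–2–4–7, so G is not a forest; only forests have treewidth ≤ 1, hence tw(G) ≥ 2. The upper and lower bounds meet at 2, so that is the treewidth.

2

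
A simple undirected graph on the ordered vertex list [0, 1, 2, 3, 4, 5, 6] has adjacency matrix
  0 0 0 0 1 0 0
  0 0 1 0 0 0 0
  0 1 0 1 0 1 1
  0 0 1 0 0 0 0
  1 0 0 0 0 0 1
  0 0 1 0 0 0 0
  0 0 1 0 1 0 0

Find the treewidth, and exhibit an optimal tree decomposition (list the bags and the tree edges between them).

Treewidth 1.
One such decomposition:
Bags: B1 = {2, 6}  B2 = {1, 2}  B3 = {4, 6}  B4 = {2, 5}  B5 = {2, 3}  B6 = {0, 4}
Tree: B1–B2, B1–B3, B2–B4, B2–B5, B3–B6

Every bag has size at most 2, so the width is 2 − 1 = 1 and tw(G) ≤ 1. Since G has at least one edge (e.g. 6–2), it is not an edgeless graph, so tw(G) ≥ 1. The upper and lower bounds meet at 1, so that is the treewidth.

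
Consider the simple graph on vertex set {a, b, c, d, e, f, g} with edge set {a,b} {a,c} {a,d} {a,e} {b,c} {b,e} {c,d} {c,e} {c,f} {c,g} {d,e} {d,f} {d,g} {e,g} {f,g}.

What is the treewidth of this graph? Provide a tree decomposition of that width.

Treewidth 3.
One such decomposition:
Bags: B1 = {c, d, f, g}  B2 = {c, d, e, g}  B3 = {a, c, d, e}  B4 = {a, b, c, e}
Tree: B1–B2, B2–B3, B3–B4

Each bag holds 4 vertices, so the decomposition has width 3, which upper-bounds the treewidth. Conversely, {c, d, e, g} is a clique of size 4, and the vertices of any clique must share a bag in every tree decomposition; so some bag has ≥ 4 vertices and tw(G) ≥ 3. Combining the bounds, tw(G) = 3.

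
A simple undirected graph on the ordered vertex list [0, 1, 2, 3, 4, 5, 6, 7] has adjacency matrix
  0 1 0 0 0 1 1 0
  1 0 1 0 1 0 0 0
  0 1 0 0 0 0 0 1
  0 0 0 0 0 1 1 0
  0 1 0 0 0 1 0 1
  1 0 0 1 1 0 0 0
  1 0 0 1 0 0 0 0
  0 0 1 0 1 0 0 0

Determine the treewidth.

2

A width-2 tree decomposition is:
Bags: B1 = {3, 5, 6}  B2 = {0, 5, 6}  B3 = {0, 4, 5}  B4 = {0, 1, 4}  B5 = {1, 4, 7}  B6 = {1, 2, 7}
Tree: B1–B2, B2–B3, B3–B4, B4–B5, B5–B6
Every bag has size at most 3, so the width is 3 − 1 = 2 and tw(G) ≤ 2. For the lower bound, G contains the cycle 3–6–0–5–3, so G is not a forest; only forests have treewidth ≤ 1, hence tw(G) ≥ 2. Hence tw(G) = 2 exactly.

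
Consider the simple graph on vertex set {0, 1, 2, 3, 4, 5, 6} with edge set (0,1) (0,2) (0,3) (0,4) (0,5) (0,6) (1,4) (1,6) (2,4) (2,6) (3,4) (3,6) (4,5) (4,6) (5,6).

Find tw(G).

A width-3 tree decomposition is:
Bags: B1 = {0, 3, 4, 6}  B2 = {0, 1, 4, 6}  B3 = {0, 2, 4, 6}  B4 = {0, 4, 5, 6}
Tree: B1–B2, B2–B3, B3–B4
The largest bag has 4 vertices, giving width 3; this decomposition certifies tw(G) ≤ 3. Conversely, {0, 1, 4, 6} is a clique of size 4, and the vertices of any clique must share a bag in every tree decomposition; so some bag has ≥ 4 vertices and tw(G) ≥ 3. The upper and lower bounds meet at 3, so that is the treewidth.

3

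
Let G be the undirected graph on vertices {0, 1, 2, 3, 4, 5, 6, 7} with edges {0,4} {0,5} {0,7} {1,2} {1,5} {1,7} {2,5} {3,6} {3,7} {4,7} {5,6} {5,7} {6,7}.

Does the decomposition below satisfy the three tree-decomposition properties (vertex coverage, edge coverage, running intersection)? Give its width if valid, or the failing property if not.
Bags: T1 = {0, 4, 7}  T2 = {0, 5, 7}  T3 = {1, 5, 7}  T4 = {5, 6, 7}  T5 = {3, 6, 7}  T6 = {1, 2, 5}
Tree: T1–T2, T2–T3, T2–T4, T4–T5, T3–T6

Vertex coverage: the bags together contain {0, 1, 2, 3, 4, 5, 6, 7}, the full vertex set. Edge coverage: each edge of G has both endpoints in at least one bag. Running intersection: for every vertex, the bags containing it form a connected subtree. All three properties hold, so this is a valid tree decomposition of width max|bag| − 1 = 2, and hence tw(G) ≤ 2.

Yes; width 2.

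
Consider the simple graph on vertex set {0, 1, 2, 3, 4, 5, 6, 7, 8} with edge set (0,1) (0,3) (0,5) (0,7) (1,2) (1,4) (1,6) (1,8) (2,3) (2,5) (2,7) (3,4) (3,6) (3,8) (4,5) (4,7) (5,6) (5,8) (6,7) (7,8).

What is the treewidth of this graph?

4

A width-4 tree decomposition is:
Bags: B1 = {1, 3, 4, 5, 7}  B2 = {0, 1, 3, 5, 7}  B3 = {1, 3, 5, 7, 8}  B4 = {1, 3, 5, 6, 7}  B5 = {1, 2, 3, 5, 7}
Tree: B1–B2, B2–B3, B3–B4, B4–B5
Every bag has size at most 5, so the width is 5 − 1 = 4 and tw(G) ≤ 4. For the lower bound: the 5 vertex sets {3,4}, {0,1}, {7,8}, {5}, {6} are disjoint, each induces a connected subgraph, and every pair is joined by at least one edge of G. Contracting each set to a single vertex therefore yields K_{5} as a minor, and since treewidth is minor-monotone, tw(G) ≥ tw(K_{5}) = 4. Combining the bounds, tw(G) = 4.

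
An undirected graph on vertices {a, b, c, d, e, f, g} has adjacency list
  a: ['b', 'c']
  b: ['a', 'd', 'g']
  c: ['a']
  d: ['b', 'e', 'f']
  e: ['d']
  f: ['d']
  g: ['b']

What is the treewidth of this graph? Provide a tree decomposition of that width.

Treewidth 1.
Bags: B1 = {a, b}  B2 = {b, g}  B3 = {b, d}  B4 = {d, f}  B5 = {d, e}  B6 = {a, c}
Tree: B1–B2, B1–B3, B3–B4, B3–B5, B1–B6

The largest bag has 2 vertices, giving width 1; this decomposition certifies tw(G) ≤ 1. Any graph with an edge has treewidth ≥ 1, and G has the edge a–b. Combining the bounds, tw(G) = 1.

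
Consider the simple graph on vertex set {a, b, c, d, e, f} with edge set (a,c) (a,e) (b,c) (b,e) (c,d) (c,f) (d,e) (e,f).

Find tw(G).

A width-2 tree decomposition is:
Bags: B1 = {c, d, e}  B2 = {c, e, f}  B3 = {b, c, e}  B4 = {a, c, e}
Tree: B1–B2, B2–B3, B3–B4
The largest bag has 3 vertices, giving width 2; this decomposition certifies tw(G) ≤ 2. The edges d–e–f–c–d form a cycle, so G is not a tree and its treewidth is at least 2. Combining the bounds, tw(G) = 2.

2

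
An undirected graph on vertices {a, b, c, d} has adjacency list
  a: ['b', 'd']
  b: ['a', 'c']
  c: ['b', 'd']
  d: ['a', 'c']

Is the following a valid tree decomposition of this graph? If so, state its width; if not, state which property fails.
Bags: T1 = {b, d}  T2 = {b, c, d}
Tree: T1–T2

A tree decomposition must satisfy three properties: every vertex lies in some bag; for every edge, both endpoints lie together in some bag; and for every vertex, the bags containing it form a connected subtree. Here vertex a appears in no bag, so the decomposition is invalid.

No — vertex a appears in no bag.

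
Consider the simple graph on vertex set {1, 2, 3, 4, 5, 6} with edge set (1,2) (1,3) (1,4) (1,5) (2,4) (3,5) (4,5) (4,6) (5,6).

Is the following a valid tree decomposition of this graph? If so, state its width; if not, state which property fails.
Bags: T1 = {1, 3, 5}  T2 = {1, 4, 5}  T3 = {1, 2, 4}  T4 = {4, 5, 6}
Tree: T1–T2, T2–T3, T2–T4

Checking the three conditions: (i) the bags cover all of {1, 2, 3, 4, 5, 6}; (ii) for each edge, some bag contains both endpoints; (iii) the bags containing any fixed vertex form a subtree. All hold, so the decomposition is valid with width 3 − 1 = 2.

Yes; width 2.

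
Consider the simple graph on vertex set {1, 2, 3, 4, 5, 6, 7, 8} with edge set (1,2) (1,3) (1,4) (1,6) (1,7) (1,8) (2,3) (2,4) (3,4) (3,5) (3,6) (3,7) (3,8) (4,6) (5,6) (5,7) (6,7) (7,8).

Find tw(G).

A width-3 tree decomposition is:
Bags: B1 = {1, 3, 4, 6}  B2 = {1, 2, 3, 4}  B3 = {1, 3, 6, 7}  B4 = {3, 5, 6, 7}  B5 = {1, 3, 7, 8}
Tree: B1–B2, B1–B3, B3–B4, B3–B5
The largest bag has 4 vertices, giving width 3; this decomposition certifies tw(G) ≤ 3. Conversely, {1, 3, 7, 8} is a clique of size 4, and the vertices of any clique must share a bag in every tree decomposition; so some bag has ≥ 4 vertices and tw(G) ≥ 3. Therefore the treewidth is 3.

3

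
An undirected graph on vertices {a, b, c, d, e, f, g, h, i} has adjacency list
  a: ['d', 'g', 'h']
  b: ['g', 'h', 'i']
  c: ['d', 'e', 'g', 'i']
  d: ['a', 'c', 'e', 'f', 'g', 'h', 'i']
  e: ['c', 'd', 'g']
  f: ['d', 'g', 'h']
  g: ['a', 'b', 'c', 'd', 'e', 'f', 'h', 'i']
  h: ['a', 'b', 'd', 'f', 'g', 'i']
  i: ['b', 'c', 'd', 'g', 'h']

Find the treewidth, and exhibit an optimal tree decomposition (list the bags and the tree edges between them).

The largest bag has 4 vertices, giving width 3; this decomposition certifies tw(G) ≤ 3. For the lower bound, the 4 vertices {c, d, e, g} are pairwise adjacent, and any tree decomposition puts a clique entirely inside one bag — forcing width ≥ 3. Combining the bounds, tw(G) = 3.

Treewidth 3.
One such decomposition:
Bags: B1 = {d, g, h, i}  B2 = {c, d, g, i}  B3 = {c, d, e, g}  B4 = {b, g, h, i}  B5 = {d, f, g, h}  B6 = {a, d, g, h}
Tree: B1–B2, B2–B3, B1–B4, B1–B5, B1–B6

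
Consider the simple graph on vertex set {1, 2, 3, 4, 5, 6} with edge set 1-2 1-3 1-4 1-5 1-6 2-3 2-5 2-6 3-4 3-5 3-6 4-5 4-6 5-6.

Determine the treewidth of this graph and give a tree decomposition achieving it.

Each bag holds 5 vertices, so the decomposition has width 4, which upper-bounds the treewidth. On the other hand G contains the 5-clique {1, 2, 3, 5, 6}. A clique must lie in a single bag of any decomposition, so no decomposition can have width below 4. Hence tw(G) = 4 exactly.

Treewidth 4.
One optimal decomposition is:
Bags: B1 = {1, 3, 4, 5, 6}  B2 = {1, 2, 3, 5, 6}
Tree: B1–B2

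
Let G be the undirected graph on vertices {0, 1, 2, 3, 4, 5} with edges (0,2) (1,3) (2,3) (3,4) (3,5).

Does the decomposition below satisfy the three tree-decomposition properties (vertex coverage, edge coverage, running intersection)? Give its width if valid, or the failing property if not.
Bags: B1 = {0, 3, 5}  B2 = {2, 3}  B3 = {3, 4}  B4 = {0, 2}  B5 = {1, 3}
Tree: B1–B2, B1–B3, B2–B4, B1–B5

A tree decomposition must satisfy three properties: every vertex lies in some bag; for every edge, both endpoints lie together in some bag; and for every vertex, the bags containing it form a connected subtree. Here bags containing vertex 0 are not connected in the tree, so the decomposition is invalid.

No — bags containing vertex 0 are not connected in the tree.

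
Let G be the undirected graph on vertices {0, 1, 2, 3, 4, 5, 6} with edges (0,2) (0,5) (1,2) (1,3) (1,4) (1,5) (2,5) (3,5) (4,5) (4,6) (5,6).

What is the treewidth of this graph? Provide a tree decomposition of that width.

Every bag has size at most 3, so the width is 3 − 1 = 2 and tw(G) ≤ 2. On the other hand G contains the 3-clique {0, 2, 5}. A clique must lie in a single bag of any decomposition, so no decomposition can have width below 2. Combining the bounds, tw(G) = 2.

Treewidth 2.
One optimal decomposition is:
Bags: B1 = {1, 3, 5}  B2 = {1, 4, 5}  B3 = {4, 5, 6}  B4 = {1, 2, 5}  B5 = {0, 2, 5}
Tree: B1–B2, B2–B3, B1–B4, B4–B5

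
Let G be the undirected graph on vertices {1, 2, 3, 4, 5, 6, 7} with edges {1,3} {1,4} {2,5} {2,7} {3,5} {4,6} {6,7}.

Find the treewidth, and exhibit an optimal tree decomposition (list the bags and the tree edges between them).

Treewidth 2.
One such decomposition:
Bags: B1 = {4, 6, 7}  B2 = {1, 4, 7}  B3 = {1, 3, 7}  B4 = {3, 5, 7}  B5 = {2, 5, 7}
Tree: B1–B2, B2–B3, B3–B4, B4–B5

Each bag holds 3 vertices, so the decomposition has width 2, which upper-bounds the treewidth. Since 7–6–4–1–3–5–2–7 is a cycle in G, G is not acyclic. Forests are exactly the graphs of treewidth ≤ 1, so tw(G) ≥ 2. The upper and lower bounds meet at 2, so that is the treewidth.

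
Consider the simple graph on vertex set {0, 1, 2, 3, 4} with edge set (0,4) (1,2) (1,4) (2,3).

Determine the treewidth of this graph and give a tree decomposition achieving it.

Every bag has size at most 2, so the width is 2 − 1 = 1 and tw(G) ≤ 1. Since G has at least one edge (e.g. 0–4), it is not an edgeless graph, so tw(G) ≥ 1. The upper and lower bounds meet at 1, so that is the treewidth.

Treewidth 1.
Bags: B1 = {0, 4}  B2 = {1, 4}  B3 = {1, 2}  B4 = {2, 3}
Tree: B1–B2, B2–B3, B3–B4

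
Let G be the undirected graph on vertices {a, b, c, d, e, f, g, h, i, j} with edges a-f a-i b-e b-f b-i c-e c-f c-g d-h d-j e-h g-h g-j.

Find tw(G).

A width-2 tree decomposition is:
Bags: B1 = {d, h, j}  B2 = {g, h, j}  B3 = {e, g, h}  B4 = {c, e, g}  B5 = {b, c, e}  B6 = {b, c, f}  B7 = {b, f, i}  B8 = {a, f, i}
Tree: B1–B2, B2–B3, B3–B4, B4–B5, B5–B6, B6–B7, B7–B8
The largest bag has 3 vertices, giving width 2; this decomposition certifies tw(G) ≤ 2. The edges d–j–g–h–d form a cycle, so G is not a tree and its treewidth is at least 2. The upper and lower bounds meet at 2, so that is the treewidth.

2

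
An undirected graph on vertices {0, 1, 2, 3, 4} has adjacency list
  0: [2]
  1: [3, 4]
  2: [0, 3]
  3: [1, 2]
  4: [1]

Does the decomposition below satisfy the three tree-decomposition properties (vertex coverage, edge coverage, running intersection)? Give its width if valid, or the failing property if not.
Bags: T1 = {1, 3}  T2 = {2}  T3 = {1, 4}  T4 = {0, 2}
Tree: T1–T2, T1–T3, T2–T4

A tree decomposition must satisfy three properties: every vertex lies in some bag; for every edge, both endpoints lie together in some bag; and for every vertex, the bags containing it form a connected subtree. Here edge (3,2) lies in no bag, so the decomposition is invalid.

No — edge (3,2) lies in no bag.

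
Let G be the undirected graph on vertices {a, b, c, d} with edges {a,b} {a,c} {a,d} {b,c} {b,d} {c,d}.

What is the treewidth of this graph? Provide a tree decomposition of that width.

A single bag containing all 4 vertices is trivially a valid decomposition of width 3. Conversely, {a, b, c, d} is a clique of size 4, and the vertices of any clique must share a bag in every tree decomposition; so some bag has ≥ 4 vertices and tw(G) ≥ 3. Hence tw(G) = 3 exactly.

Treewidth 3.
One optimal decomposition is:
Bags: B1 = {a, b, c, d}
Tree: (single bag)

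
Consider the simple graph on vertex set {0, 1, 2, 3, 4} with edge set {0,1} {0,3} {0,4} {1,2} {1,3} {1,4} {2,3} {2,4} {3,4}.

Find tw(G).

A width-3 tree decomposition is:
Bags: B1 = {0, 1, 3, 4}  B2 = {1, 2, 3, 4}
Tree: B1–B2
The largest bag has 4 vertices, giving width 3; this decomposition certifies tw(G) ≤ 3. Conversely, {0, 1, 3, 4} is a clique of size 4, and the vertices of any clique must share a bag in every tree decomposition; so some bag has ≥ 4 vertices and tw(G) ≥ 3. The upper and lower bounds meet at 3, so that is the treewidth.

3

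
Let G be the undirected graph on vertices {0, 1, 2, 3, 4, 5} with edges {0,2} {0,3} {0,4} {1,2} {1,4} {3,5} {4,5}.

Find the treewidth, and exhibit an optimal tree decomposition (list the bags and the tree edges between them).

Treewidth 2.
One optimal decomposition is:
Bags: B1 = {1, 2, 4}  B2 = {0, 2, 4}  B3 = {0, 4, 5}  B4 = {0, 3, 5}
Tree: B1–B2, B2–B3, B3–B4

Every bag has size at most 3, so the width is 3 − 1 = 2 and tw(G) ≤ 2. Since 1–2–0–4–1 is a cycle in G, G is not acyclic. Forests are exactly the graphs of treewidth ≤ 1, so tw(G) ≥ 2. Hence tw(G) = 2 exactly.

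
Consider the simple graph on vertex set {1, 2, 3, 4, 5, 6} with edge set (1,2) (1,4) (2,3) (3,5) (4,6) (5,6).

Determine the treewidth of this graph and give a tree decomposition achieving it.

The largest bag has 3 vertices, giving width 2; this decomposition certifies tw(G) ≤ 2. For the lower bound, G contains the cycle 3–2–1–4–6–5–3, so G is not a forest; only forests have treewidth ≤ 1, hence tw(G) ≥ 2. Hence tw(G) = 2 exactly.

Treewidth 2.
Bags: B1 = {1, 2, 3}  B2 = {1, 3, 4}  B3 = {3, 4, 6}  B4 = {3, 5, 6}
Tree: B1–B2, B2–B3, B3–B4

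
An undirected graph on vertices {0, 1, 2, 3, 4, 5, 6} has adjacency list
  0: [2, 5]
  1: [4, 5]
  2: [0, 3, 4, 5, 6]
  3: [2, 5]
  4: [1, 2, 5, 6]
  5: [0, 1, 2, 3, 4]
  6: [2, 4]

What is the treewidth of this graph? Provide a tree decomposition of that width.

Treewidth 2.
One optimal decomposition is:
Bags: B1 = {1, 4, 5}  B2 = {2, 4, 5}  B3 = {2, 3, 5}  B4 = {2, 4, 6}  B5 = {0, 2, 5}
Tree: B1–B2, B2–B3, B2–B4, B3–B5

Each bag holds 3 vertices, so the decomposition has width 2, which upper-bounds the treewidth. For the lower bound, the 3 vertices {1, 4, 5} are pairwise adjacent, and any tree decomposition puts a clique entirely inside one bag — forcing width ≥ 2. The upper and lower bounds meet at 2, so that is the treewidth.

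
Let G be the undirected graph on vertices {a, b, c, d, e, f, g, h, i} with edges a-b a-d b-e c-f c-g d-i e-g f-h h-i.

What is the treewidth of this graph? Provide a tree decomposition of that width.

Treewidth 2.
One optimal decomposition is:
Bags: B1 = {f, h, i}  B2 = {d, f, i}  B3 = {a, d, f}  B4 = {a, b, f}  B5 = {b, e, f}  B6 = {e, f, g}  B7 = {c, f, g}
Tree: B1–B2, B2–B3, B3–B4, B4–B5, B5–B6, B6–B7

Each bag holds 3 vertices, so the decomposition has width 2, which upper-bounds the treewidth. The edges f–h–i–d–a–b–e–g–c–f form a cycle, so G is not a tree and its treewidth is at least 2. Combining the bounds, tw(G) = 2.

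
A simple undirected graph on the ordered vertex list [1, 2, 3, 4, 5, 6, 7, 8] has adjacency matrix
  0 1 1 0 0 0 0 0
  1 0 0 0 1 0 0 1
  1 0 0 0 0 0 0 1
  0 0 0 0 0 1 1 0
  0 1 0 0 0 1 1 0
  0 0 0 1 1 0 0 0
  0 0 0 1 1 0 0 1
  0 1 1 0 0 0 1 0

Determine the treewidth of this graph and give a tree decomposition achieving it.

Each bag holds 3 vertices, so the decomposition has width 2, which upper-bounds the treewidth. Since 3–1–2–8–3 is a cycle in G, G is not acyclic. Forests are exactly the graphs of treewidth ≤ 1, so tw(G) ≥ 2. The upper and lower bounds meet at 2, so that is the treewidth.

Treewidth 2.
Bags: B1 = {1, 3, 8}  B2 = {1, 2, 8}  B3 = {2, 7, 8}  B4 = {2, 5, 7}  B5 = {4, 5, 7}  B6 = {4, 5, 6}
Tree: B1–B2, B2–B3, B3–B4, B4–B5, B5–B6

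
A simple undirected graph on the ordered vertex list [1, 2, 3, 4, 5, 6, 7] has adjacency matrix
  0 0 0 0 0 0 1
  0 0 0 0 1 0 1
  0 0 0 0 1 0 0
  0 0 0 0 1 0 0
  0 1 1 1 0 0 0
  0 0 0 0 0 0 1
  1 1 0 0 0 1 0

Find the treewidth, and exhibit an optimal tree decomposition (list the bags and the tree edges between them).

Each bag holds 2 vertices, so the decomposition has width 1, which upper-bounds the treewidth. Any graph with an edge has treewidth ≥ 1, and G has the edge 2–7. Therefore the treewidth is 1.

Treewidth 1.
Bags: B1 = {2, 7}  B2 = {2, 5}  B3 = {3, 5}  B4 = {1, 7}  B5 = {4, 5}  B6 = {6, 7}
Tree: B1–B2, B2–B3, B1–B4, B3–B5, B1–B6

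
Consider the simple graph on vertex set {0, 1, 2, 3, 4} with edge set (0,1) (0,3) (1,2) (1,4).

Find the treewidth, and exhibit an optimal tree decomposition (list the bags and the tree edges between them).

Treewidth 1.
Bags: B1 = {1, 4}  B2 = {1, 2}  B3 = {0, 1}  B4 = {0, 3}
Tree: B1–B2, B2–B3, B3–B4

Every bag has size at most 2, so the width is 2 − 1 = 1 and tw(G) ≤ 1. G has an edge, so its treewidth is at least 1. Combining the bounds, tw(G) = 1.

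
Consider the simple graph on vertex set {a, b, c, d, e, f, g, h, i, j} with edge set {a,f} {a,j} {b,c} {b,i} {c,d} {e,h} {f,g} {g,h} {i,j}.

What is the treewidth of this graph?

A width-1 tree decomposition is:
Bags: B1 = {e, h}  B2 = {g, h}  B3 = {f, g}  B4 = {a, f}  B5 = {a, j}  B6 = {i, j}  B7 = {b, i}  B8 = {b, c}  B9 = {c, d}
Tree: B1–B2, B2–B3, B3–B4, B4–B5, B5–B6, B6–B7, B7–B8, B8–B9
Each bag holds 2 vertices, so the decomposition has width 1, which upper-bounds the treewidth. G has an edge, so its treewidth is at least 1. Combining the bounds, tw(G) = 1.

1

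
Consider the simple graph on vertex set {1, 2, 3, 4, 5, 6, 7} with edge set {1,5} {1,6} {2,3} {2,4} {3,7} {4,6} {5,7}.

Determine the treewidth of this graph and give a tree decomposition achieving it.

Treewidth 2.
One optimal decomposition is:
Bags: B1 = {1, 5, 7}  B2 = {1, 6, 7}  B3 = {4, 6, 7}  B4 = {2, 4, 7}  B5 = {2, 3, 7}
Tree: B1–B2, B2–B3, B3–B4, B4–B5

The largest bag has 3 vertices, giving width 2; this decomposition certifies tw(G) ≤ 2. For the lower bound, G contains the cycle 7–5–1–6–4–2–3–7, so G is not a forest; only forests have treewidth ≤ 1, hence tw(G) ≥ 2. Therefore the treewidth is 2.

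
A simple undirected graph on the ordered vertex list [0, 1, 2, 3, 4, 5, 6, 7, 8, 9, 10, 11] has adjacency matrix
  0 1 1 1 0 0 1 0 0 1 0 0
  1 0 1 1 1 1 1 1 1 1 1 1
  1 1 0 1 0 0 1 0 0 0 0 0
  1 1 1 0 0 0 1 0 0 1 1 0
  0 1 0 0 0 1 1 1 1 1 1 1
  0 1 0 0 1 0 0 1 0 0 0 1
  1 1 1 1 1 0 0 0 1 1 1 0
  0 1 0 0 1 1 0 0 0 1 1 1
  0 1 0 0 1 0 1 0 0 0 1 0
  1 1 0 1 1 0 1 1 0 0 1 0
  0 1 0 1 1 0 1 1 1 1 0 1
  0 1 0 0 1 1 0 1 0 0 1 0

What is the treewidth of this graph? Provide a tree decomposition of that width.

Each bag holds 5 vertices, so the decomposition has width 4, which upper-bounds the treewidth. On the other hand G contains the 5-clique {0, 1, 3, 6, 9}. A clique must lie in a single bag of any decomposition, so no decomposition can have width below 4. Combining the bounds, tw(G) = 4.

Treewidth 4.
Bags: B1 = {0, 1, 3, 6, 9}  B2 = {1, 3, 6, 9, 10}  B3 = {1, 4, 6, 9, 10}  B4 = {0, 1, 2, 3, 6}  B5 = {1, 4, 6, 8, 10}  B6 = {1, 4, 7, 9, 10}  B7 = {1, 4, 7, 10, 11}  B8 = {1, 4, 5, 7, 11}
Tree: B1–B2, B2–B3, B1–B4, B3–B5, B3–B6, B6–B7, B7–B8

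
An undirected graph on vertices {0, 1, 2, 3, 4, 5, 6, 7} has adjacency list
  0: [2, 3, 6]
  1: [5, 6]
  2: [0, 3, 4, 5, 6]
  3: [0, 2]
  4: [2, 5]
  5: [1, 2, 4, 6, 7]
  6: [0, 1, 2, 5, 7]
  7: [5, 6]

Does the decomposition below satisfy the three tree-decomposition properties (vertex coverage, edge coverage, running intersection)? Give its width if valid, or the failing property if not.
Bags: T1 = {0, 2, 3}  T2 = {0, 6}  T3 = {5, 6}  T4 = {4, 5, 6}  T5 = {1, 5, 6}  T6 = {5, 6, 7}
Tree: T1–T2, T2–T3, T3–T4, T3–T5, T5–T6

A tree decomposition must satisfy three properties: every vertex lies in some bag; for every edge, both endpoints lie together in some bag; and for every vertex, the bags containing it form a connected subtree. Here edge (2,6) lies in no bag, so the decomposition is invalid.

No — edge (2,6) lies in no bag.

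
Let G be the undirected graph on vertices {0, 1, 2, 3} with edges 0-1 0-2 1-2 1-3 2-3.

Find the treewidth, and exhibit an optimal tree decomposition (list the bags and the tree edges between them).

Treewidth 2.
One optimal decomposition is:
Bags: B1 = {1, 2, 3}  B2 = {0, 1, 2}
Tree: B1–B2

The largest bag has 3 vertices, giving width 2; this decomposition certifies tw(G) ≤ 2. Conversely, {0, 1, 2} is a clique of size 3, and the vertices of any clique must share a bag in every tree decomposition; so some bag has ≥ 3 vertices and tw(G) ≥ 2. The upper and lower bounds meet at 2, so that is the treewidth.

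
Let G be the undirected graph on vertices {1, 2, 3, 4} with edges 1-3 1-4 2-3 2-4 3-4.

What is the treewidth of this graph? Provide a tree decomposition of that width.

Every bag has size at most 3, so the width is 3 − 1 = 2 and tw(G) ≤ 2. On the other hand G contains the 3-clique {1, 3, 4}. A clique must lie in a single bag of any decomposition, so no decomposition can have width below 2. Hence tw(G) = 2 exactly.

Treewidth 2.
One optimal decomposition is:
Bags: B1 = {1, 3, 4}  B2 = {2, 3, 4}
Tree: B1–B2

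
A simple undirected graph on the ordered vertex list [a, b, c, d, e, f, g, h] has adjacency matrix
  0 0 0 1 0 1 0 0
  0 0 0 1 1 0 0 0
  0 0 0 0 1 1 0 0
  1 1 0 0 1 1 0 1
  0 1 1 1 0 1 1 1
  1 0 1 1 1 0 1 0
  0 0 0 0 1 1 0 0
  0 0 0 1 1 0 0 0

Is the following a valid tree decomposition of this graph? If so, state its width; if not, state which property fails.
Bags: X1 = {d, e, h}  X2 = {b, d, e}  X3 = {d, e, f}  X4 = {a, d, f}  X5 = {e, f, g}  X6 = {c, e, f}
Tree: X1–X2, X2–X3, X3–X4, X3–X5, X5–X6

Vertex coverage: the bags together contain {a, b, c, d, e, f, g, h}, the full vertex set. Edge coverage: each edge of G has both endpoints in at least one bag. Running intersection: for every vertex, the bags containing it form a connected subtree. All three properties hold, so this is a valid tree decomposition of width max|bag| − 1 = 2, and hence tw(G) ≤ 2.

Yes; width 2.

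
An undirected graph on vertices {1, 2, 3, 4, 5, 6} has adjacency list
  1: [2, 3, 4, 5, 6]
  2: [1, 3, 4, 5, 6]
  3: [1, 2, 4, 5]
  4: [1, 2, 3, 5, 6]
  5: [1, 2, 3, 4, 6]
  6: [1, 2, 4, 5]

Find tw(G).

4

A width-4 tree decomposition is:
Bags: B1 = {1, 2, 4, 5, 6}  B2 = {1, 2, 3, 4, 5}
Tree: B1–B2
The largest bag has 5 vertices, giving width 4; this decomposition certifies tw(G) ≤ 4. For the lower bound, the 5 vertices {1, 2, 3, 4, 5} are pairwise adjacent, and any tree decomposition puts a clique entirely inside one bag — forcing width ≥ 4. Hence tw(G) = 4 exactly.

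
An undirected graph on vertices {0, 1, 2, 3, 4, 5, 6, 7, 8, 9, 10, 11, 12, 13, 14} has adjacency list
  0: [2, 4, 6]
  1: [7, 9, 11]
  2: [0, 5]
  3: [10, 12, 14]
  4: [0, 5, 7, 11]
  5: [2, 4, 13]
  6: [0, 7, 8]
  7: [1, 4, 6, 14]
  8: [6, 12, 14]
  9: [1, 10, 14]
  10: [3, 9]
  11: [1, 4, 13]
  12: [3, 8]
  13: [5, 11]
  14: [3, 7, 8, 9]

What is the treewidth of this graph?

A width-3 tree decomposition is:
Bags: B1 = {2, 5, 11, 13}  B2 = {2, 4, 5, 11}  B3 = {0, 2, 4, 11}  B4 = {0, 1, 4, 11}  B5 = {0, 1, 4, 7}  B6 = {0, 1, 6, 7}  B7 = {1, 6, 7, 9}  B8 = {6, 7, 9, 14}  B9 = {6, 8, 9, 14}  B10 = {8, 9, 10, 14}  B11 = {3, 8, 10, 14}  B12 = {3, 8, 10, 12}
Tree: B1–B2, B2–B3, B3–B4, B4–B5, B5–B6, B6–B7, B7–B8, B8–B9, B9–B10, B10–B11, B11–B12
Each bag holds 4 vertices, so the decomposition has width 3, which upper-bounds the treewidth. For the lower bound: the 4 vertex sets {2,5,13}, {11}, {4}, {0,1,6,7} are disjoint, each induces a connected subgraph, and every pair is joined by at least one edge of G. Contracting each set to a single vertex therefore yields K_{4} as a minor, and since treewidth is minor-monotone, tw(G) ≥ tw(K_{4}) = 3. Hence tw(G) = 3 exactly.

3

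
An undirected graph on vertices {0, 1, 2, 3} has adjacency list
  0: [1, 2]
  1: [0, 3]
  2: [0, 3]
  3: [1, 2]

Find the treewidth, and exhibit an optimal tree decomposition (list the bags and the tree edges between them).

Each bag holds 3 vertices, so the decomposition has width 2, which upper-bounds the treewidth. The edges 1–3–2–0–1 form a cycle, so G is not a tree and its treewidth is at least 2. Therefore the treewidth is 2.

Treewidth 2.
One such decomposition:
Bags: B1 = {1, 2, 3}  B2 = {0, 1, 2}
Tree: B1–B2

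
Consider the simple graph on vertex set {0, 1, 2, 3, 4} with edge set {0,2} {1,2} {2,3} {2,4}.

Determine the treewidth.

A width-1 tree decomposition is:
Bags: B1 = {2, 3}  B2 = {1, 2}  B3 = {2, 4}  B4 = {0, 2}
Tree: B1–B2, B1–B3, B1–B4
The largest bag has 2 vertices, giving width 1; this decomposition certifies tw(G) ≤ 1. Any graph with an edge has treewidth ≥ 1, and G has the edge 2–3. Hence tw(G) = 1 exactly.

1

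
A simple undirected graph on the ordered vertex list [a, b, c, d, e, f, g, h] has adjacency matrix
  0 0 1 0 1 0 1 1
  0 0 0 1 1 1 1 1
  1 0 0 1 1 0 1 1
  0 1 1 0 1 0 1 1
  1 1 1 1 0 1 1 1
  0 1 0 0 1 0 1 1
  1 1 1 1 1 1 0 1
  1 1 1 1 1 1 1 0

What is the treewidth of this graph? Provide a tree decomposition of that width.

The largest bag has 5 vertices, giving width 4; this decomposition certifies tw(G) ≤ 4. For the lower bound, the 5 vertices {c, d, e, g, h} are pairwise adjacent, and any tree decomposition puts a clique entirely inside one bag — forcing width ≥ 4. Therefore the treewidth is 4.

Treewidth 4.
One such decomposition:
Bags: B1 = {b, d, e, g, h}  B2 = {c, d, e, g, h}  B3 = {a, c, e, g, h}  B4 = {b, e, f, g, h}
Tree: B1–B2, B2–B3, B1–B4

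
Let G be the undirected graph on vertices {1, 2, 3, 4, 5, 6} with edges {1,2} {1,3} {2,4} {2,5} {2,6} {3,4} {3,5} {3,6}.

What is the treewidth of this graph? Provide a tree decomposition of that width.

Treewidth 2.
One optimal decomposition is:
Bags: B1 = {2, 3, 4}  B2 = {2, 3, 6}  B3 = {1, 2, 3}  B4 = {2, 3, 5}
Tree: B1–B2, B2–B3, B3–B4

Every bag has size at most 3, so the width is 3 − 1 = 2 and tw(G) ≤ 2. For the lower bound, G contains the cycle 3–4–2–6–3, so G is not a forest; only forests have treewidth ≤ 1, hence tw(G) ≥ 2. Combining the bounds, tw(G) = 2.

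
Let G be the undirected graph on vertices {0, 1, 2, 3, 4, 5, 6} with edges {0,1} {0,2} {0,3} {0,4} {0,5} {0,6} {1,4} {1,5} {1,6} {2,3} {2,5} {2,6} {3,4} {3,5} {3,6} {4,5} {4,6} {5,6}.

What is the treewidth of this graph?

4

A width-4 tree decomposition is:
Bags: B1 = {0, 3, 4, 5, 6}  B2 = {0, 2, 3, 5, 6}  B3 = {0, 1, 4, 5, 6}
Tree: B1–B2, B1–B3
The largest bag has 5 vertices, giving width 4; this decomposition certifies tw(G) ≤ 4. Conversely, {0, 1, 4, 5, 6} is a clique of size 5, and the vertices of any clique must share a bag in every tree decomposition; so some bag has ≥ 5 vertices and tw(G) ≥ 4. Combining the bounds, tw(G) = 4.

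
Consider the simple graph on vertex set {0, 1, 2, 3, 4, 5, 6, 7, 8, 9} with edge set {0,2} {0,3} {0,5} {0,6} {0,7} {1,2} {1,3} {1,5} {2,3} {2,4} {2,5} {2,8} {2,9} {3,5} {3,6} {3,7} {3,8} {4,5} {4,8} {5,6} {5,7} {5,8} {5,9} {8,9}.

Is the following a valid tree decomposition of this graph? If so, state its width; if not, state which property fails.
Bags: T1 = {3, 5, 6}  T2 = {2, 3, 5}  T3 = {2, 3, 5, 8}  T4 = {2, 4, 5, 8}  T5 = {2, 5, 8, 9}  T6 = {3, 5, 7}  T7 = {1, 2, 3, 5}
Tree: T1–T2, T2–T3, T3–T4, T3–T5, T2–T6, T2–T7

No — vertex 0 appears in no bag.

A tree decomposition must satisfy three properties: every vertex lies in some bag; for every edge, both endpoints lie together in some bag; and for every vertex, the bags containing it form a connected subtree. Here vertex 0 appears in no bag, so the decomposition is invalid.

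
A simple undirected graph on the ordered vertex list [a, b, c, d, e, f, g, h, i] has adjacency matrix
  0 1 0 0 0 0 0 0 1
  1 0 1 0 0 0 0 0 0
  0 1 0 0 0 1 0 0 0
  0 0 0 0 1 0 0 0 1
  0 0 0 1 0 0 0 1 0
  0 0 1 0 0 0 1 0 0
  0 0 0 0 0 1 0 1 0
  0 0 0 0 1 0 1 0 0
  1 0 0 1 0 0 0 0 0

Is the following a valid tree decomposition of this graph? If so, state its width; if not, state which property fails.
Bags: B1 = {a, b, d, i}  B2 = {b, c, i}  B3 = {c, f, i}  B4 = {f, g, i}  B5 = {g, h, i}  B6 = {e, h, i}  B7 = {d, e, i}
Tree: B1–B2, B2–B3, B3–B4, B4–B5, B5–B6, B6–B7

No — bags containing vertex d are not connected in the tree.

A tree decomposition must satisfy three properties: every vertex lies in some bag; for every edge, both endpoints lie together in some bag; and for every vertex, the bags containing it form a connected subtree. Here bags containing vertex d are not connected in the tree, so the decomposition is invalid.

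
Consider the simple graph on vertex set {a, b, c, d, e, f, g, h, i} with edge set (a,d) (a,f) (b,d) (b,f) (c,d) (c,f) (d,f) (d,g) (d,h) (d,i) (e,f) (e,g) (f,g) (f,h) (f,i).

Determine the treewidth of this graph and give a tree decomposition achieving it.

The largest bag has 3 vertices, giving width 2; this decomposition certifies tw(G) ≤ 2. On the other hand G contains the 3-clique {d, f, g}. A clique must lie in a single bag of any decomposition, so no decomposition can have width below 2. The upper and lower bounds meet at 2, so that is the treewidth.

Treewidth 2.
One optimal decomposition is:
Bags: B1 = {d, f, i}  B2 = {d, f, g}  B3 = {c, d, f}  B4 = {b, d, f}  B5 = {a, d, f}  B6 = {d, f, h}  B7 = {e, f, g}
Tree: B1–B2, B2–B3, B1–B4, B3–B5, B2–B6, B2–B7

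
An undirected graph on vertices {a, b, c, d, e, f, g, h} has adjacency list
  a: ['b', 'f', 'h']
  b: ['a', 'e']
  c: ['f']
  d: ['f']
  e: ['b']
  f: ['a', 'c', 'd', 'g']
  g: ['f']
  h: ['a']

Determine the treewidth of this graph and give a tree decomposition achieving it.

The largest bag has 2 vertices, giving width 1; this decomposition certifies tw(G) ≤ 1. G has an edge, so its treewidth is at least 1. The upper and lower bounds meet at 1, so that is the treewidth.

Treewidth 1.
Bags: B1 = {c, f}  B2 = {a, f}  B3 = {a, b}  B4 = {a, h}  B5 = {b, e}  B6 = {d, f}  B7 = {f, g}
Tree: B1–B2, B2–B3, B3–B4, B3–B5, B2–B6, B6–B7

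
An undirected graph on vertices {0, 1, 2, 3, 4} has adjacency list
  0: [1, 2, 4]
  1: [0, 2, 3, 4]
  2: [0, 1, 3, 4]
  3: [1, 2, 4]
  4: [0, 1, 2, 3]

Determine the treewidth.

3

A width-3 tree decomposition is:
Bags: B1 = {1, 2, 3, 4}  B2 = {0, 1, 2, 4}
Tree: B1–B2
Every bag has size at most 4, so the width is 4 − 1 = 3 and tw(G) ≤ 3. On the other hand G contains the 4-clique {0, 1, 2, 4}. A clique must lie in a single bag of any decomposition, so no decomposition can have width below 3. Hence tw(G) = 3 exactly.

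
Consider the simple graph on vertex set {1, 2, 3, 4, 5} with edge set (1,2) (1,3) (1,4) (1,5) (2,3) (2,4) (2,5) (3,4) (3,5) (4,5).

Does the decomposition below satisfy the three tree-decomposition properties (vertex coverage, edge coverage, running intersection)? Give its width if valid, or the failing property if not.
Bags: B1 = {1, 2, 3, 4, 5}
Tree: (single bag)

Every vertex of G appears in some bag (union = {1, 2, 3, 4, 5}); every edge is covered by a bag; and for each vertex v the set of bags containing v is connected in the bag tree. The decomposition is therefore valid. The largest bag has 5 vertices, so the width is 4.

Yes; width 4.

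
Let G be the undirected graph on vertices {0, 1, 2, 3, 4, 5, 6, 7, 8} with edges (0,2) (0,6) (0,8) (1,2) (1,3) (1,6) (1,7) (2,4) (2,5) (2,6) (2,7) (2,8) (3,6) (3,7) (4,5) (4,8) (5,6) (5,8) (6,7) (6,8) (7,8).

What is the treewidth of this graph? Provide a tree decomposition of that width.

Every bag has size at most 4, so the width is 4 − 1 = 3 and tw(G) ≤ 3. Conversely, {2, 4, 5, 8} is a clique of size 4, and the vertices of any clique must share a bag in every tree decomposition; so some bag has ≥ 4 vertices and tw(G) ≥ 3. Combining the bounds, tw(G) = 3.

Treewidth 3.
One such decomposition:
Bags: B1 = {0, 2, 6, 8}  B2 = {2, 6, 7, 8}  B3 = {2, 5, 6, 8}  B4 = {1, 2, 6, 7}  B5 = {2, 4, 5, 8}  B6 = {1, 3, 6, 7}
Tree: B1–B2, B2–B3, B2–B4, B3–B5, B4–B6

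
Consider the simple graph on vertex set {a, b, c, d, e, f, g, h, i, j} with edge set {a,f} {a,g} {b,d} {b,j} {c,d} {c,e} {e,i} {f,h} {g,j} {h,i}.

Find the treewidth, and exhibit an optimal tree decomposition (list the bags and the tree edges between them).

Each bag holds 3 vertices, so the decomposition has width 2, which upper-bounds the treewidth. The edges c–d–b–j–g–a–f–h–i–e–c form a cycle, so G is not a tree and its treewidth is at least 2. The upper and lower bounds meet at 2, so that is the treewidth.

Treewidth 2.
Bags: B1 = {b, c, d}  B2 = {b, c, j}  B3 = {c, g, j}  B4 = {a, c, g}  B5 = {a, c, f}  B6 = {c, f, h}  B7 = {c, h, i}  B8 = {c, e, i}
Tree: B1–B2, B2–B3, B3–B4, B4–B5, B5–B6, B6–B7, B7–B8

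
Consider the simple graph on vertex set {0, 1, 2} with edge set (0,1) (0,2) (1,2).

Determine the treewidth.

2

A width-2 tree decomposition is:
Bags: B1 = {0, 1, 2}
Tree: (single bag)
With just one bag of size 3, the width is 3 − 1 = 2, so tw(G) ≤ 2. For the lower bound, the 3 vertices {0, 1, 2} are pairwise adjacent, and any tree decomposition puts a clique entirely inside one bag — forcing width ≥ 2. The upper and lower bounds meet at 2, so that is the treewidth.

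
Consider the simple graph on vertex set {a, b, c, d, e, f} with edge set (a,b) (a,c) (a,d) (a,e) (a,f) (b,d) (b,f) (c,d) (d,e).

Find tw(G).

2

A width-2 tree decomposition is:
Bags: B1 = {a, b, d}  B2 = {a, d, e}  B3 = {a, c, d}  B4 = {a, b, f}
Tree: B1–B2, B1–B3, B1–B4
Each bag holds 3 vertices, so the decomposition has width 2, which upper-bounds the treewidth. Conversely, {a, d, e} is a clique of size 3, and the vertices of any clique must share a bag in every tree decomposition; so some bag has ≥ 3 vertices and tw(G) ≥ 2. Hence tw(G) = 2 exactly.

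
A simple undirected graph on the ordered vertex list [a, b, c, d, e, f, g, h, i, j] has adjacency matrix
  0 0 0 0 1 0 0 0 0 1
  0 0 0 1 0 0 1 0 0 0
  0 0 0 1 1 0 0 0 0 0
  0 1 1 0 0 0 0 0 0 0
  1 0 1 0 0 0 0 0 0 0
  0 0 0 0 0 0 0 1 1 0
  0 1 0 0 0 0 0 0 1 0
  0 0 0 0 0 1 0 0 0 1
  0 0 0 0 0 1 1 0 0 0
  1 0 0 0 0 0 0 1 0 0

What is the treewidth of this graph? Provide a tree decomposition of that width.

The largest bag has 3 vertices, giving width 2; this decomposition certifies tw(G) ≤ 2. Since d–c–e–a–j–h–f–i–g–b–d is a cycle in G, G is not acyclic. Forests are exactly the graphs of treewidth ≤ 1, so tw(G) ≥ 2. The upper and lower bounds meet at 2, so that is the treewidth.

Treewidth 2.
Bags: B1 = {c, d, e}  B2 = {a, d, e}  B3 = {a, d, j}  B4 = {d, h, j}  B5 = {d, f, h}  B6 = {d, f, i}  B7 = {d, g, i}  B8 = {b, d, g}
Tree: B1–B2, B2–B3, B3–B4, B4–B5, B5–B6, B6–B7, B7–B8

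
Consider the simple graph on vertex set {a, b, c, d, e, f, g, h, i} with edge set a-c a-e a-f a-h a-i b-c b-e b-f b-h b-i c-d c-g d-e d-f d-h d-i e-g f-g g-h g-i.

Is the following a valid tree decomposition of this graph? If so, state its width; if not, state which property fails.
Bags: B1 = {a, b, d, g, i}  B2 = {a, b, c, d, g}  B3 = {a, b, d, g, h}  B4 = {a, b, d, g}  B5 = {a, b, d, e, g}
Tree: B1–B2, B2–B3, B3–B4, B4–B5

A tree decomposition must satisfy three properties: every vertex lies in some bag; for every edge, both endpoints lie together in some bag; and for every vertex, the bags containing it form a connected subtree. Here vertex f appears in no bag, so the decomposition is invalid.

No — vertex f appears in no bag.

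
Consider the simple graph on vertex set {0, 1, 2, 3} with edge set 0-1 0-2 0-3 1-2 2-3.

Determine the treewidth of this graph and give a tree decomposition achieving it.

The largest bag has 3 vertices, giving width 2; this decomposition certifies tw(G) ≤ 2. On the other hand G contains the 3-clique {0, 1, 2}. A clique must lie in a single bag of any decomposition, so no decomposition can have width below 2. Combining the bounds, tw(G) = 2.

Treewidth 2.
One optimal decomposition is:
Bags: B1 = {0, 2, 3}  B2 = {0, 1, 2}
Tree: B1–B2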